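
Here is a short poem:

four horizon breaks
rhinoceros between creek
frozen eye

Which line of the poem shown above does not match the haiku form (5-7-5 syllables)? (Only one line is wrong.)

Line 1: four (1), horizon (3), breaks (1) → 5 ✓
Line 2: rhinoceros (4), between (2), creek (1) → 7 ✓
Line 3: frozen (2), eye (1) → 3 (expected 5)

Line 3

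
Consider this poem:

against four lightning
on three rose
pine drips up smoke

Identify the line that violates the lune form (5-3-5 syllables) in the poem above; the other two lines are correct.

Line 3

Line 1: against(2) + four(1) + lightning(2) = 5 ✓
Line 2: on(1) + three(1) + rose(1) = 3 ✓
Line 3: pine(1) + drips(1) + up(1) + smoke(1) = 4 (expected 5)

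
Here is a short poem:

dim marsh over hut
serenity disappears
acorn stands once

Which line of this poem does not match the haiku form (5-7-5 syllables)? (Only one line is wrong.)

Line 1: "dim marsh over hut": 1+1+2+1 = 5 ✓
Line 2: "serenity disappears": 4+3 = 7 ✓
Line 3: "acorn stands once": 2+1+1 = 4 (expected 5)

The third line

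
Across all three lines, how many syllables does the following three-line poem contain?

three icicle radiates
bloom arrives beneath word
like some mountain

Line 1: three(1) + icicle(3) + radiates(3) = 7
Line 2: bloom(1) + arrives(2) + beneath(2) + word(1) = 6
Line 3: like(1) + some(1) + mountain(2) = 4
Total: 7 + 6 + 4 = 17

17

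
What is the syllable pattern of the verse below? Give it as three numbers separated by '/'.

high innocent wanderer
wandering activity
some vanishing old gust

7/7/6

Line 1: high(1) + innocent(3) + wanderer(3) = 7
Line 2: wandering(3) + activity(4) = 7
Line 3: some(1) + vanishing(3) + old(1) + gust(1) = 6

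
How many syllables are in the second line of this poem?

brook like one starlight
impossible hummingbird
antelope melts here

7

The second line: "impossible hummingbird": 4+3 = 7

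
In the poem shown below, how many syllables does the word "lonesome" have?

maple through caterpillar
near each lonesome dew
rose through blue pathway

2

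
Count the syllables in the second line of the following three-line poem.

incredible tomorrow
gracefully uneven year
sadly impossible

The second line: "gracefully uneven year": 3+3+1 = 7

7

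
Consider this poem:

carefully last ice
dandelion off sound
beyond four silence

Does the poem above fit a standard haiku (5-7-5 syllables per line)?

Line 1: carefully(3) + last(1) + ice(1) = 5 ✓
Line 2: dandelion(4) + off(1) + sound(1) = 6 (expected 7)
Line 3: beyond(2) + four(1) + silence(2) = 5 ✓

No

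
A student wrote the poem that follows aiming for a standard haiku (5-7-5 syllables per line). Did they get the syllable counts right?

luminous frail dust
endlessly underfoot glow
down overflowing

Yes

Line 1: "luminous frail dust": 3+1+1 = 5 ✓
Line 2: "endlessly underfoot glow": 3+3+1 = 7 ✓
Line 3: "down overflowing": 1+4 = 5 ✓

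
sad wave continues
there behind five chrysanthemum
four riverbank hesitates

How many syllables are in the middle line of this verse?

The middle line: "there behind five chrysanthemum": 1+2+1+4 = 8

8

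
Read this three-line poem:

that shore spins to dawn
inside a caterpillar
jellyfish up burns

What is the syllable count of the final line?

The final line: "jellyfish up burns": 3+1+1 = 5

5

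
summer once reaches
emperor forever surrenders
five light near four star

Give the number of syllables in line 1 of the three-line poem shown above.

5

Line 1: summer(2) + once(1) + reaches(2) = 5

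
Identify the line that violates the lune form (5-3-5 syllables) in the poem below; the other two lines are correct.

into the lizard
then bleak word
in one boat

Line 3

Line 1: into (2), the (1), lizard (2) → 5 ✓
Line 2: then (1), bleak (1), word (1) → 3 ✓
Line 3: in (1), one (1), boat (1) → 3 (expected 5)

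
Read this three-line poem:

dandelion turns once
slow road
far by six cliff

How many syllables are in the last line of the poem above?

4

The last line: far (1), by (1), six (1), cliff (1) → 4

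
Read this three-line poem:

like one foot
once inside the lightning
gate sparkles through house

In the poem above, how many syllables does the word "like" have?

1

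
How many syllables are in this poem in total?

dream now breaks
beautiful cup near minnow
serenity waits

Line 1: dream (1), now (1), breaks (1) → 3
Line 2: beautiful (3), cup (1), near (1), minnow (2) → 7
Line 3: serenity (4), waits (1) → 5
Total: 3 + 7 + 5 = 15

15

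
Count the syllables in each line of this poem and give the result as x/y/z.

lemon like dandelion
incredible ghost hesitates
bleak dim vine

7/8/3

Line 1: lemon (2), like (1), dandelion (4) → 7
Line 2: incredible (4), ghost (1), hesitates (3) → 8
Line 3: bleak (1), dim (1), vine (1) → 3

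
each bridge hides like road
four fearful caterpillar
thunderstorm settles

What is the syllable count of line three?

Line three: thunderstorm(3) + settles(2) = 5

5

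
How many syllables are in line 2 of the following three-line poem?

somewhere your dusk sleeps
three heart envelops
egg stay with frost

Line 2: three (1), heart (1), envelops (3) → 5

5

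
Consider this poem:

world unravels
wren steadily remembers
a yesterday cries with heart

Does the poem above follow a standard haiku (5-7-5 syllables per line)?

Line 1: "world unravels": 1+3 = 4 (expected 5)
Line 2: "wren steadily remembers": 1+3+3 = 7 ✓
Line 3: "a yesterday cries with heart": 1+3+1+1+1 = 7 (expected 5)

No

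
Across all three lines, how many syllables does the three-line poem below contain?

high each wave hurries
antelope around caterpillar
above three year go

19

Line 1: high (1), each (1), wave (1), hurries (2) → 5
Line 2: antelope (3), around (2), caterpillar (4) → 9
Line 3: above (2), three (1), year (1), go (1) → 5
Total: 5 + 9 + 5 = 19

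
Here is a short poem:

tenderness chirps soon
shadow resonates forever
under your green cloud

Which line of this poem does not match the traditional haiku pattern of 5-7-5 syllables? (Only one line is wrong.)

Line 1: "tenderness chirps soon": 3+1+1 = 5 ✓
Line 2: "shadow resonates forever": 2+3+3 = 8 (expected 7)
Line 3: "under your green cloud": 2+1+1+1 = 5 ✓

Line 2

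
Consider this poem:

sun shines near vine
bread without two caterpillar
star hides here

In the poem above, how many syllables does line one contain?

Line one: sun(1) + shines(1) + near(1) + vine(1) = 4

4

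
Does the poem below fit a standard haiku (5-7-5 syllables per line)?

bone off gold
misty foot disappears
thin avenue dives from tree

No

Line 1: bone (1), off (1), gold (1) → 3 (expected 5)
Line 2: misty (2), foot (1), disappears (3) → 6 (expected 7)
Line 3: thin (1), avenue (3), dives (1), from (1), tree (1) → 7 (expected 5)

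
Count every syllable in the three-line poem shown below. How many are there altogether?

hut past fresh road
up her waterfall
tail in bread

12

Line 1: hut(1) + past(1) + fresh(1) + road(1) = 4
Line 2: up(1) + her(1) + waterfall(3) = 5
Line 3: tail(1) + in(1) + bread(1) = 3
Total: 4 + 5 + 3 = 12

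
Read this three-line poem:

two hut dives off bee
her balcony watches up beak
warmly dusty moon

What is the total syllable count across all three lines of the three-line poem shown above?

18

Line 1: "two hut dives off bee": 1+1+1+1+1 = 5
Line 2: "her balcony watches up beak": 1+3+2+1+1 = 8
Line 3: "warmly dusty moon": 2+2+1 = 5
Total: 5 + 8 + 5 = 18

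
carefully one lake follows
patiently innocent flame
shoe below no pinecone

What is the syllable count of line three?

6

Line three: "shoe below no pinecone": 1+2+1+2 = 6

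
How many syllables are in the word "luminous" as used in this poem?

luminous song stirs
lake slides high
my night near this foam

3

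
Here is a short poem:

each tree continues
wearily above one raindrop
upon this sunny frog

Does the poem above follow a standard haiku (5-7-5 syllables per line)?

Line 1: each(1) + tree(1) + continues(3) = 5 ✓
Line 2: wearily(3) + above(2) + one(1) + raindrop(2) = 8 (expected 7)
Line 3: upon(2) + this(1) + sunny(2) + frog(1) = 6 (expected 5)

No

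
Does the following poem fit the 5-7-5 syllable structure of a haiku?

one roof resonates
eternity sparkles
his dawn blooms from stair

Line 1: one (1), roof (1), resonates (3) → 5 ✓
Line 2: eternity (4), sparkles (2) → 6 (expected 7)
Line 3: his (1), dawn (1), blooms (1), from (1), stair (1) → 5 ✓

No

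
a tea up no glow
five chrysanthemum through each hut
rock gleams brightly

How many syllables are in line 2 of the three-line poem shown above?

Line 2: "five chrysanthemum through each hut": 1+4+1+1+1 = 8

8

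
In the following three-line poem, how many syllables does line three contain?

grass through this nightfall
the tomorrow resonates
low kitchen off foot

5

Line three: "low kitchen off foot": 1+2+1+1 = 5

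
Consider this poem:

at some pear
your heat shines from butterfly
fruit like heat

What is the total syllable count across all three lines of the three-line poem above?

Line 1: "at some pear": 1+1+1 = 3
Line 2: "your heat shines from butterfly": 1+1+1+1+3 = 7
Line 3: "fruit like heat": 1+1+1 = 3
Total: 3 + 7 + 3 = 13

13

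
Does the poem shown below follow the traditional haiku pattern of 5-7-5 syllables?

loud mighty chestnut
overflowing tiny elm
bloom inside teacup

Line 1: loud (1), mighty (2), chestnut (2) → 5 ✓
Line 2: overflowing (4), tiny (2), elm (1) → 7 ✓
Line 3: bloom (1), inside (2), teacup (2) → 5 ✓

Yes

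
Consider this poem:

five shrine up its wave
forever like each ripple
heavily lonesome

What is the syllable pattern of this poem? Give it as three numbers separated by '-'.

5-7-5

Line 1: five (1), shrine (1), up (1), its (1), wave (1) → 5
Line 2: forever (3), like (1), each (1), ripple (2) → 7
Line 3: heavily (3), lonesome (2) → 5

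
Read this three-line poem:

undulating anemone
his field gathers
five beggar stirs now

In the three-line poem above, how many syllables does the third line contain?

The third line: five(1) + beggar(2) + stirs(1) + now(1) = 5

5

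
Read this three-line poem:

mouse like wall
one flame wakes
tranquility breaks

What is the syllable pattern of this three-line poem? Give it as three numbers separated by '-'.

3-3-5

Line 1: mouse (1), like (1), wall (1) → 3
Line 2: one (1), flame (1), wakes (1) → 3
Line 3: tranquility (4), breaks (1) → 5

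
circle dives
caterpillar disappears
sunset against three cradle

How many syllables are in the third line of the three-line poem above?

The third line: sunset(2) + against(2) + three(1) + cradle(2) = 7

7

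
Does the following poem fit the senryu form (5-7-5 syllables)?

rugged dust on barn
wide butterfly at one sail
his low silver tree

Line 1: rugged (2), dust (1), on (1), barn (1) → 5 ✓
Line 2: wide (1), butterfly (3), at (1), one (1), sail (1) → 7 ✓
Line 3: his (1), low (1), silver (2), tree (1) → 5 ✓

Yes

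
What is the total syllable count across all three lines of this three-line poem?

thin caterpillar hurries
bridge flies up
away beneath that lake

16

Line 1: "thin caterpillar hurries": 1+4+2 = 7
Line 2: "bridge flies up": 1+1+1 = 3
Line 3: "away beneath that lake": 2+2+1+1 = 6
Total: 7 + 3 + 6 = 16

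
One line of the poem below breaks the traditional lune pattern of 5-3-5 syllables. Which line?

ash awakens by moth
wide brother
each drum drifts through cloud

Line 1

Line 1: ash (1), awakens (3), by (1), moth (1) → 6 (expected 5)
Line 2: wide (1), brother (2) → 3 ✓
Line 3: each (1), drum (1), drifts (1), through (1), cloud (1) → 5 ✓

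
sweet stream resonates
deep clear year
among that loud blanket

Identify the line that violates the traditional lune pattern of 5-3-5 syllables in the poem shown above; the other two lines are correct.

The third line

Line 1: "sweet stream resonates": 1+1+3 = 5 ✓
Line 2: "deep clear year": 1+1+1 = 3 ✓
Line 3: "among that loud blanket": 2+1+1+2 = 6 (expected 5)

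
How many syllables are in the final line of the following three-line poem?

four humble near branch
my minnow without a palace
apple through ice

4

The final line: "apple through ice": 2+1+1 = 4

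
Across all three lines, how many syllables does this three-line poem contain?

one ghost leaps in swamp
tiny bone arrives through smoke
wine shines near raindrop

Line 1: one(1) + ghost(1) + leaps(1) + in(1) + swamp(1) = 5
Line 2: tiny(2) + bone(1) + arrives(2) + through(1) + smoke(1) = 7
Line 3: wine(1) + shines(1) + near(1) + raindrop(2) = 5
Total: 5 + 7 + 5 = 17

17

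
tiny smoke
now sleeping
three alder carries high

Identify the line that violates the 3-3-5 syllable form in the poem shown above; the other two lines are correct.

Line 1: tiny(2) + smoke(1) = 3 ✓
Line 2: now(1) + sleeping(2) = 3 ✓
Line 3: three(1) + alder(2) + carries(2) + high(1) = 6 (expected 5)

Line 3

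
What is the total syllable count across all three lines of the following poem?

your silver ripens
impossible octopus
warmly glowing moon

Line 1: your(1) + silver(2) + ripens(2) = 5
Line 2: impossible(4) + octopus(3) = 7
Line 3: warmly(2) + glowing(2) + moon(1) = 5
Total: 5 + 7 + 5 = 17

17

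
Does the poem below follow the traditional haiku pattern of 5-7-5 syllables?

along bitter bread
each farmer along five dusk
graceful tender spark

Yes

Line 1: along (2), bitter (2), bread (1) → 5 ✓
Line 2: each (1), farmer (2), along (2), five (1), dusk (1) → 7 ✓
Line 3: graceful (2), tender (2), spark (1) → 5 ✓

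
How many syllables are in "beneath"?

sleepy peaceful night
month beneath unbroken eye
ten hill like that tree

"beneath" has 2 syllables.

2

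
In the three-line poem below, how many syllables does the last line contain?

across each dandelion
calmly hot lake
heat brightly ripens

5

The last line: heat(1) + brightly(2) + ripens(2) = 5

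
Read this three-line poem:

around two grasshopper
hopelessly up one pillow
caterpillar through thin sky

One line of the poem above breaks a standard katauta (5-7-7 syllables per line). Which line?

Line 1: around(2) + two(1) + grasshopper(3) = 6 (expected 5)
Line 2: hopelessly(3) + up(1) + one(1) + pillow(2) = 7 ✓
Line 3: caterpillar(4) + through(1) + thin(1) + sky(1) = 7 ✓

The first line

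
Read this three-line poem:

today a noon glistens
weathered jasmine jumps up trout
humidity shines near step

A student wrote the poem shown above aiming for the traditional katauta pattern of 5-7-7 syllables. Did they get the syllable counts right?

Line 1: today(2) + a(1) + noon(1) + glistens(2) = 6 (expected 5)
Line 2: weathered(2) + jasmine(2) + jumps(1) + up(1) + trout(1) = 7 ✓
Line 3: humidity(4) + shines(1) + near(1) + step(1) = 7 ✓

No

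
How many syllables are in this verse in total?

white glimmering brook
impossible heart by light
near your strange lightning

17

Line 1: white(1) + glimmering(3) + brook(1) = 5
Line 2: impossible(4) + heart(1) + by(1) + light(1) = 7
Line 3: near(1) + your(1) + strange(1) + lightning(2) = 5
Total: 5 + 7 + 5 = 17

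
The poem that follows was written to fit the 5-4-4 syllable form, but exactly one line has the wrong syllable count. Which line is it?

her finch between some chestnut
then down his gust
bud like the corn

Line 1: "her finch between some chestnut": 1+1+2+1+2 = 7 (expected 5)
Line 2: "then down his gust": 1+1+1+1 = 4 ✓
Line 3: "bud like the corn": 1+1+1+1 = 4 ✓

The first line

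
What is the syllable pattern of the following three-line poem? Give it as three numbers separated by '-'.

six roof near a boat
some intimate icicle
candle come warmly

Line 1: "six roof near a boat": 1+1+1+1+1 = 5
Line 2: "some intimate icicle": 1+3+3 = 7
Line 3: "candle come warmly": 2+1+2 = 5

5-7-5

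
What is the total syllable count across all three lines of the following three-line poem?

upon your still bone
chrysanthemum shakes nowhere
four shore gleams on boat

Line 1: "upon your still bone": 2+1+1+1 = 5
Line 2: "chrysanthemum shakes nowhere": 4+1+2 = 7
Line 3: "four shore gleams on boat": 1+1+1+1+1 = 5
Total: 5 + 7 + 5 = 17

17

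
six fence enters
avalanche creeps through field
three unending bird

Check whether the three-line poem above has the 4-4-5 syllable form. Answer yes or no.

Line 1: six (1), fence (1), enters (2) → 4 ✓
Line 2: avalanche (3), creeps (1), through (1), field (1) → 6 (expected 4)
Line 3: three (1), unending (3), bird (1) → 5 ✓

No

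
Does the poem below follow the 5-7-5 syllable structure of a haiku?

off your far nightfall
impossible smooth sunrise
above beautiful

Yes

Line 1: off (1), your (1), far (1), nightfall (2) → 5 ✓
Line 2: impossible (4), smooth (1), sunrise (2) → 7 ✓
Line 3: above (2), beautiful (3) → 5 ✓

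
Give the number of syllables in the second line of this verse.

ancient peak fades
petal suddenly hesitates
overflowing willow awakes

8

The second line: "petal suddenly hesitates": 2+3+3 = 8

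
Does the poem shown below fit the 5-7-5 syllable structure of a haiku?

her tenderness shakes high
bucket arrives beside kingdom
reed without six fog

No

Line 1: her (1), tenderness (3), shakes (1), high (1) → 6 (expected 5)
Line 2: bucket (2), arrives (2), beside (2), kingdom (2) → 8 (expected 7)
Line 3: reed (1), without (2), six (1), fog (1) → 5 ✓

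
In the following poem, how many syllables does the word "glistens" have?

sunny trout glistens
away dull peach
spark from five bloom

2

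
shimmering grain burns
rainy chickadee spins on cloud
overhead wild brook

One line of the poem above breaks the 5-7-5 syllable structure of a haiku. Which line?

Line 1: "shimmering grain burns": 3+1+1 = 5 ✓
Line 2: "rainy chickadee spins on cloud": 2+3+1+1+1 = 8 (expected 7)
Line 3: "overhead wild brook": 3+1+1 = 5 ✓

Line 2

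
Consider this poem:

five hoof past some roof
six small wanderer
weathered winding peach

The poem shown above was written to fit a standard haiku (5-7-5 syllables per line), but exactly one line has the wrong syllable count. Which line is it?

The second line

Line 1: five (1), hoof (1), past (1), some (1), roof (1) → 5 ✓
Line 2: six (1), small (1), wanderer (3) → 5 (expected 7)
Line 3: weathered (2), winding (2), peach (1) → 5 ✓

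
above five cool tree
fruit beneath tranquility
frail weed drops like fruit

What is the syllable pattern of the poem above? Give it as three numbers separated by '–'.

5–7–5

Line 1: above(2) + five(1) + cool(1) + tree(1) = 5
Line 2: fruit(1) + beneath(2) + tranquility(4) = 7
Line 3: frail(1) + weed(1) + drops(1) + like(1) + fruit(1) = 5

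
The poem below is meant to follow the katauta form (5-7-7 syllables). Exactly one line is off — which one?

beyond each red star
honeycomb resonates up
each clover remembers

Line 1: "beyond each red star": 2+1+1+1 = 5 ✓
Line 2: "honeycomb resonates up": 3+3+1 = 7 ✓
Line 3: "each clover remembers": 1+2+3 = 6 (expected 7)

Line 3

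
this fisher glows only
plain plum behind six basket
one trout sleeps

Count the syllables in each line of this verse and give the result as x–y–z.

Line 1: "this fisher glows only": 1+2+1+2 = 6
Line 2: "plain plum behind six basket": 1+1+2+1+2 = 7
Line 3: "one trout sleeps": 1+1+1 = 3

6–7–3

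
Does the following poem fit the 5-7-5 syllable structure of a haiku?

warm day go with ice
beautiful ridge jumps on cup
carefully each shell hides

No

Line 1: warm (1), day (1), go (1), with (1), ice (1) → 5 ✓
Line 2: beautiful (3), ridge (1), jumps (1), on (1), cup (1) → 7 ✓
Line 3: carefully (3), each (1), shell (1), hides (1) → 6 (expected 5)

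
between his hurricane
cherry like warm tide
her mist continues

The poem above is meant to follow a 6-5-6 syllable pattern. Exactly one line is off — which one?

Line 1: between(2) + his(1) + hurricane(3) = 6 ✓
Line 2: cherry(2) + like(1) + warm(1) + tide(1) = 5 ✓
Line 3: her(1) + mist(1) + continues(3) = 5 (expected 6)

Line 3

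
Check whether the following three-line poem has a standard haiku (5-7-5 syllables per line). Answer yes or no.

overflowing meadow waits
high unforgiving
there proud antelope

No

Line 1: "overflowing meadow waits": 4+2+1 = 7 (expected 5)
Line 2: "high unforgiving": 1+4 = 5 (expected 7)
Line 3: "there proud antelope": 1+1+3 = 5 ✓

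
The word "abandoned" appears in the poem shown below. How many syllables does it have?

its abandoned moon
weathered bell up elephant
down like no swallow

3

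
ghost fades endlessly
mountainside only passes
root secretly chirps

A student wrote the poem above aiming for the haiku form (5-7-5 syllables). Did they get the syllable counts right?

Line 1: ghost (1), fades (1), endlessly (3) → 5 ✓
Line 2: mountainside (3), only (2), passes (2) → 7 ✓
Line 3: root (1), secretly (3), chirps (1) → 5 ✓

Yes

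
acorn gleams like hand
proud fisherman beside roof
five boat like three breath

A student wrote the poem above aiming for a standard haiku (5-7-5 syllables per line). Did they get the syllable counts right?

Line 1: "acorn gleams like hand": 2+1+1+1 = 5 ✓
Line 2: "proud fisherman beside roof": 1+3+2+1 = 7 ✓
Line 3: "five boat like three breath": 1+1+1+1+1 = 5 ✓

Yes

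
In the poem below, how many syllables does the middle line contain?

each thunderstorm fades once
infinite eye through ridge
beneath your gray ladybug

The middle line: infinite(3) + eye(1) + through(1) + ridge(1) = 6

6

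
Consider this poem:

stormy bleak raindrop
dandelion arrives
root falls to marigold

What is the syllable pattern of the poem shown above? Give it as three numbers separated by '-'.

Line 1: stormy (2), bleak (1), raindrop (2) → 5
Line 2: dandelion (4), arrives (2) → 6
Line 3: root (1), falls (1), to (1), marigold (3) → 6

5-6-6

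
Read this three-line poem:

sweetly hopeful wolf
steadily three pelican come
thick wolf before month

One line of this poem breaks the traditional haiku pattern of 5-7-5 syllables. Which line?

Line 1: sweetly (2), hopeful (2), wolf (1) → 5 ✓
Line 2: steadily (3), three (1), pelican (3), come (1) → 8 (expected 7)
Line 3: thick (1), wolf (1), before (2), month (1) → 5 ✓

Line 2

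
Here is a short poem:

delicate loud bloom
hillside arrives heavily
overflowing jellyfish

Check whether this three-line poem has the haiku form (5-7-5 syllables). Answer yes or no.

Line 1: "delicate loud bloom": 3+1+1 = 5 ✓
Line 2: "hillside arrives heavily": 2+2+3 = 7 ✓
Line 3: "overflowing jellyfish": 4+3 = 7 (expected 5)

No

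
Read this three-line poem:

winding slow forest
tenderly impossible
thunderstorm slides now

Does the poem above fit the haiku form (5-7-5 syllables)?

Yes

Line 1: winding(2) + slow(1) + forest(2) = 5 ✓
Line 2: tenderly(3) + impossible(4) = 7 ✓
Line 3: thunderstorm(3) + slides(1) + now(1) = 5 ✓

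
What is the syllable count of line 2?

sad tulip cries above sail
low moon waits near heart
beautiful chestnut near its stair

Line 2: low(1) + moon(1) + waits(1) + near(1) + heart(1) = 5

5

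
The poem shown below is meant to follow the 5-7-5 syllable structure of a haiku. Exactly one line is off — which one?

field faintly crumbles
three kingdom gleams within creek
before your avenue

Line 1: "field faintly crumbles": 1+2+2 = 5 ✓
Line 2: "three kingdom gleams within creek": 1+2+1+2+1 = 7 ✓
Line 3: "before your avenue": 2+1+3 = 6 (expected 5)

The third line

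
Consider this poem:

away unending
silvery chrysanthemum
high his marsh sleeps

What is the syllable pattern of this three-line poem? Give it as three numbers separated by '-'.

Line 1: away(2) + unending(3) = 5
Line 2: silvery(3) + chrysanthemum(4) = 7
Line 3: high(1) + his(1) + marsh(1) + sleeps(1) = 4

5-7-4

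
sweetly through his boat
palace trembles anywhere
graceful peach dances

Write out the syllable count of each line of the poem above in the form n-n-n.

5-7-5

Line 1: sweetly (2), through (1), his (1), boat (1) → 5
Line 2: palace (2), trembles (2), anywhere (3) → 7
Line 3: graceful (2), peach (1), dances (2) → 5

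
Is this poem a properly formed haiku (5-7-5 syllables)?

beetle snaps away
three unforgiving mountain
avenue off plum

Yes

Line 1: beetle (2), snaps (1), away (2) → 5 ✓
Line 2: three (1), unforgiving (4), mountain (2) → 7 ✓
Line 3: avenue (3), off (1), plum (1) → 5 ✓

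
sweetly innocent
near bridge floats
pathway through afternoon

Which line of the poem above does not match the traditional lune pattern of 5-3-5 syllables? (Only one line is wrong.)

The third line

Line 1: sweetly(2) + innocent(3) = 5 ✓
Line 2: near(1) + bridge(1) + floats(1) = 3 ✓
Line 3: pathway(2) + through(1) + afternoon(3) = 6 (expected 5)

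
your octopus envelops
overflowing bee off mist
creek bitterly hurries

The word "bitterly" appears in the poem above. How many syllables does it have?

"bitterly" has 3 syllables.

3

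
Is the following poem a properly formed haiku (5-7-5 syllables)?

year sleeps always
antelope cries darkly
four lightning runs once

Line 1: year (1), sleeps (1), always (2) → 4 (expected 5)
Line 2: antelope (3), cries (1), darkly (2) → 6 (expected 7)
Line 3: four (1), lightning (2), runs (1), once (1) → 5 ✓

No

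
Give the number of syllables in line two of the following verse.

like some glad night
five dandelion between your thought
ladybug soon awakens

Line two: five(1) + dandelion(4) + between(2) + your(1) + thought(1) = 9

9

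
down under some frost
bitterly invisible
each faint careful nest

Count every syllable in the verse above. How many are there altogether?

Line 1: "down under some frost": 1+2+1+1 = 5
Line 2: "bitterly invisible": 3+4 = 7
Line 3: "each faint careful nest": 1+1+2+1 = 5
Total: 5 + 7 + 5 = 17

17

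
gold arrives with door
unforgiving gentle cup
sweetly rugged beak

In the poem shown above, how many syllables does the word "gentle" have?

"gentle" has 2 syllables.

2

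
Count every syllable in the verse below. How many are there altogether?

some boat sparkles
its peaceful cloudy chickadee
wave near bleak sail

16

Line 1: "some boat sparkles": 1+1+2 = 4
Line 2: "its peaceful cloudy chickadee": 1+2+2+3 = 8
Line 3: "wave near bleak sail": 1+1+1+1 = 4
Total: 4 + 8 + 4 = 16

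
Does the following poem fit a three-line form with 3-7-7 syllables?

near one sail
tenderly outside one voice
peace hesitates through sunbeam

Yes

Line 1: near(1) + one(1) + sail(1) = 3 ✓
Line 2: tenderly(3) + outside(2) + one(1) + voice(1) = 7 ✓
Line 3: peace(1) + hesitates(3) + through(1) + sunbeam(2) = 7 ✓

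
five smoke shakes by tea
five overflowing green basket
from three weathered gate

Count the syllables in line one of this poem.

5

Line one: five(1) + smoke(1) + shakes(1) + by(1) + tea(1) = 5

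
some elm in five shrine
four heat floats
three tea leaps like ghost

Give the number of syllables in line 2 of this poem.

3

Line 2: four(1) + heat(1) + floats(1) = 3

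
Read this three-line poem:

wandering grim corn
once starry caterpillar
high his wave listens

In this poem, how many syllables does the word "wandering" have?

"wandering" has 3 syllables.

3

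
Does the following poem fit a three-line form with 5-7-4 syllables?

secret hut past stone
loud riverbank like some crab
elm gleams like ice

Line 1: "secret hut past stone": 2+1+1+1 = 5 ✓
Line 2: "loud riverbank like some crab": 1+3+1+1+1 = 7 ✓
Line 3: "elm gleams like ice": 1+1+1+1 = 4 ✓

Yes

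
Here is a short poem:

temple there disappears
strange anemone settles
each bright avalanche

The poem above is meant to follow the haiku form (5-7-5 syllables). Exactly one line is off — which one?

Line 1

Line 1: temple(2) + there(1) + disappears(3) = 6 (expected 5)
Line 2: strange(1) + anemone(4) + settles(2) = 7 ✓
Line 3: each(1) + bright(1) + avalanche(3) = 5 ✓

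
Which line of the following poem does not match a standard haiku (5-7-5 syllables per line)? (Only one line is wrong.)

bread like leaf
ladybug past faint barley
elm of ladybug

The first line

Line 1: "bread like leaf": 1+1+1 = 3 (expected 5)
Line 2: "ladybug past faint barley": 3+1+1+2 = 7 ✓
Line 3: "elm of ladybug": 1+1+3 = 5 ✓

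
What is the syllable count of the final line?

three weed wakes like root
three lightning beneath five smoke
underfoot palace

5

The final line: "underfoot palace": 3+2 = 5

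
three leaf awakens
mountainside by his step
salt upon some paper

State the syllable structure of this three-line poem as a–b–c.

5–6–6

Line 1: three (1), leaf (1), awakens (3) → 5
Line 2: mountainside (3), by (1), his (1), step (1) → 6
Line 3: salt (1), upon (2), some (1), paper (2) → 6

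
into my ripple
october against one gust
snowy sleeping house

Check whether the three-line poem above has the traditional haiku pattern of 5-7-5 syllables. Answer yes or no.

Line 1: "into my ripple": 2+1+2 = 5 ✓
Line 2: "october against one gust": 3+2+1+1 = 7 ✓
Line 3: "snowy sleeping house": 2+2+1 = 5 ✓

Yes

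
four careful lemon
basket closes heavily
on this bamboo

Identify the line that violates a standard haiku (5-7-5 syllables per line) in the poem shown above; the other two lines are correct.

Line 1: four(1) + careful(2) + lemon(2) = 5 ✓
Line 2: basket(2) + closes(2) + heavily(3) = 7 ✓
Line 3: on(1) + this(1) + bamboo(2) = 4 (expected 5)

The third line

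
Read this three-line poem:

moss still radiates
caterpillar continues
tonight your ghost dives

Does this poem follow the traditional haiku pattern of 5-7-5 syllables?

Line 1: moss(1) + still(1) + radiates(3) = 5 ✓
Line 2: caterpillar(4) + continues(3) = 7 ✓
Line 3: tonight(2) + your(1) + ghost(1) + dives(1) = 5 ✓

Yes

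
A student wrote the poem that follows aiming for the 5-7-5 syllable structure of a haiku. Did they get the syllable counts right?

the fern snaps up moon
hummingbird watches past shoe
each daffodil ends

Yes

Line 1: the(1) + fern(1) + snaps(1) + up(1) + moon(1) = 5 ✓
Line 2: hummingbird(3) + watches(2) + past(1) + shoe(1) = 7 ✓
Line 3: each(1) + daffodil(3) + ends(1) = 5 ✓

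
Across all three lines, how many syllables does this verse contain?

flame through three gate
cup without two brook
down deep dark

Line 1: flame(1) + through(1) + three(1) + gate(1) = 4
Line 2: cup(1) + without(2) + two(1) + brook(1) = 5
Line 3: down(1) + deep(1) + dark(1) = 3
Total: 4 + 5 + 3 = 12

12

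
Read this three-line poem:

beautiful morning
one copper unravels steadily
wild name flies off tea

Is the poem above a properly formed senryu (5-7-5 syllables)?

Line 1: beautiful (3), morning (2) → 5 ✓
Line 2: one (1), copper (2), unravels (3), steadily (3) → 9 (expected 7)
Line 3: wild (1), name (1), flies (1), off (1), tea (1) → 5 ✓

No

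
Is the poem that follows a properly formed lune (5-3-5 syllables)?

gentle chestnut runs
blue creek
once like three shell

No

Line 1: gentle (2), chestnut (2), runs (1) → 5 ✓
Line 2: blue (1), creek (1) → 2 (expected 3)
Line 3: once (1), like (1), three (1), shell (1) → 4 (expected 5)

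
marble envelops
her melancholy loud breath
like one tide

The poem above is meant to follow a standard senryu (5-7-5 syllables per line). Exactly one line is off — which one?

The third line

Line 1: "marble envelops": 2+3 = 5 ✓
Line 2: "her melancholy loud breath": 1+4+1+1 = 7 ✓
Line 3: "like one tide": 1+1+1 = 3 (expected 5)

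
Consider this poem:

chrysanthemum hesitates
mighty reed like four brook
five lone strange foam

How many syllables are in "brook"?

1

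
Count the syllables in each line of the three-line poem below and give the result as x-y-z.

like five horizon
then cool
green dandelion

5-2-5

Line 1: "like five horizon": 1+1+3 = 5
Line 2: "then cool": 1+1 = 2
Line 3: "green dandelion": 1+4 = 5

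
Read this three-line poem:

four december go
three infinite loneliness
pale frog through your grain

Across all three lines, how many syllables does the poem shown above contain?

Line 1: four(1) + december(3) + go(1) = 5
Line 2: three(1) + infinite(3) + loneliness(3) = 7
Line 3: pale(1) + frog(1) + through(1) + your(1) + grain(1) = 5
Total: 5 + 7 + 5 = 17

17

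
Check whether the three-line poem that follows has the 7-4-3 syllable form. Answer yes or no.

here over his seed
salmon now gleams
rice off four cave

Line 1: here(1) + over(2) + his(1) + seed(1) = 5 (expected 7)
Line 2: salmon(2) + now(1) + gleams(1) = 4 ✓
Line 3: rice(1) + off(1) + four(1) + cave(1) = 4 (expected 3)

No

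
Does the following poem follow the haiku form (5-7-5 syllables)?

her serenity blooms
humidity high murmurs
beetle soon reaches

Line 1: her (1), serenity (4), blooms (1) → 6 (expected 5)
Line 2: humidity (4), high (1), murmurs (2) → 7 ✓
Line 3: beetle (2), soon (1), reaches (2) → 5 ✓

No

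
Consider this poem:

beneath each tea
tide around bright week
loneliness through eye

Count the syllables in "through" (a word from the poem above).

1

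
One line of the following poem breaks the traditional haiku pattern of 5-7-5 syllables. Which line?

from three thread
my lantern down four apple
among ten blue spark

Line 1: from(1) + three(1) + thread(1) = 3 (expected 5)
Line 2: my(1) + lantern(2) + down(1) + four(1) + apple(2) = 7 ✓
Line 3: among(2) + ten(1) + blue(1) + spark(1) = 5 ✓

The first line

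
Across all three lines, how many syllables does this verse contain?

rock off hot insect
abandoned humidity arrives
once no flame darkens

Line 1: rock (1), off (1), hot (1), insect (2) → 5
Line 2: abandoned (3), humidity (4), arrives (2) → 9
Line 3: once (1), no (1), flame (1), darkens (2) → 5
Total: 5 + 9 + 5 = 19

19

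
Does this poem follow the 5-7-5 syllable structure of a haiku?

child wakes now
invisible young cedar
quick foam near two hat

Line 1: child (1), wakes (1), now (1) → 3 (expected 5)
Line 2: invisible (4), young (1), cedar (2) → 7 ✓
Line 3: quick (1), foam (1), near (1), two (1), hat (1) → 5 ✓

No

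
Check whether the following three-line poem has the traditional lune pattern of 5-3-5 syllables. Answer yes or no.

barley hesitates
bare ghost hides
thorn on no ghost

No

Line 1: barley(2) + hesitates(3) = 5 ✓
Line 2: bare(1) + ghost(1) + hides(1) = 3 ✓
Line 3: thorn(1) + on(1) + no(1) + ghost(1) = 4 (expected 5)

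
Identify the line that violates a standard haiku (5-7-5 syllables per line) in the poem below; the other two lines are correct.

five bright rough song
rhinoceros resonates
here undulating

Line 1

Line 1: five(1) + bright(1) + rough(1) + song(1) = 4 (expected 5)
Line 2: rhinoceros(4) + resonates(3) = 7 ✓
Line 3: here(1) + undulating(4) = 5 ✓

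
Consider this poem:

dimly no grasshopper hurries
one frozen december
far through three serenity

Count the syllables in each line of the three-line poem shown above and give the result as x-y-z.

Line 1: "dimly no grasshopper hurries": 2+1+3+2 = 8
Line 2: "one frozen december": 1+2+3 = 6
Line 3: "far through three serenity": 1+1+1+4 = 7

8-6-7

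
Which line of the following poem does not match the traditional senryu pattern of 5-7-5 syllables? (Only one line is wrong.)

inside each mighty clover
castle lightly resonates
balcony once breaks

Line 1: "inside each mighty clover": 2+1+2+2 = 7 (expected 5)
Line 2: "castle lightly resonates": 2+2+3 = 7 ✓
Line 3: "balcony once breaks": 3+1+1 = 5 ✓

Line 1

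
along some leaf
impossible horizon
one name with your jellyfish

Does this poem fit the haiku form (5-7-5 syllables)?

Line 1: along (2), some (1), leaf (1) → 4 (expected 5)
Line 2: impossible (4), horizon (3) → 7 ✓
Line 3: one (1), name (1), with (1), your (1), jellyfish (3) → 7 (expected 5)

No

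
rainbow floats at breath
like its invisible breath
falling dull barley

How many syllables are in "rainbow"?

"rainbow" has 2 syllables.

2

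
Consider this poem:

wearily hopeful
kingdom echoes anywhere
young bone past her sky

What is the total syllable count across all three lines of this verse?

17

Line 1: wearily (3), hopeful (2) → 5
Line 2: kingdom (2), echoes (2), anywhere (3) → 7
Line 3: young (1), bone (1), past (1), her (1), sky (1) → 5
Total: 5 + 7 + 5 = 17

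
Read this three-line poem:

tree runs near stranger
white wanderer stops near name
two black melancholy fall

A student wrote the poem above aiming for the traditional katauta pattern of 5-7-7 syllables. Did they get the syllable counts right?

Yes

Line 1: "tree runs near stranger": 1+1+1+2 = 5 ✓
Line 2: "white wanderer stops near name": 1+3+1+1+1 = 7 ✓
Line 3: "two black melancholy fall": 1+1+4+1 = 7 ✓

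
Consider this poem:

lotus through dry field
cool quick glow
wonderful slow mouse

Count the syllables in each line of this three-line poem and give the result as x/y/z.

Line 1: lotus (2), through (1), dry (1), field (1) → 5
Line 2: cool (1), quick (1), glow (1) → 3
Line 3: wonderful (3), slow (1), mouse (1) → 5

5/3/5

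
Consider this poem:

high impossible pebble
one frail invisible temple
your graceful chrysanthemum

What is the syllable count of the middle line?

The middle line: "one frail invisible temple": 1+1+4+2 = 8

8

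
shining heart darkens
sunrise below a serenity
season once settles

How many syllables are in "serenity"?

4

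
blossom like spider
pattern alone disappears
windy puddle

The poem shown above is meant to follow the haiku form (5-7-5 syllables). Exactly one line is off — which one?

Line 3

Line 1: blossom (2), like (1), spider (2) → 5 ✓
Line 2: pattern (2), alone (2), disappears (3) → 7 ✓
Line 3: windy (2), puddle (2) → 4 (expected 5)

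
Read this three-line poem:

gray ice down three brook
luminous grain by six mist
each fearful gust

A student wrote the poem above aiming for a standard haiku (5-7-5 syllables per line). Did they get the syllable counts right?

Line 1: gray(1) + ice(1) + down(1) + three(1) + brook(1) = 5 ✓
Line 2: luminous(3) + grain(1) + by(1) + six(1) + mist(1) = 7 ✓
Line 3: each(1) + fearful(2) + gust(1) = 4 (expected 5)

No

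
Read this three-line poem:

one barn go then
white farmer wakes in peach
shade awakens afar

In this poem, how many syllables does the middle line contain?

The middle line: white(1) + farmer(2) + wakes(1) + in(1) + peach(1) = 6

6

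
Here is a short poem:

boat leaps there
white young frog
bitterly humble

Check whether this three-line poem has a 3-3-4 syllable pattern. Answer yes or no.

Line 1: boat (1), leaps (1), there (1) → 3 ✓
Line 2: white (1), young (1), frog (1) → 3 ✓
Line 3: bitterly (3), humble (2) → 5 (expected 4)

No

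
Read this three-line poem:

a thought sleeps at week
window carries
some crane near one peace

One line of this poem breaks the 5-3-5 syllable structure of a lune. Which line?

Line 1: a(1) + thought(1) + sleeps(1) + at(1) + week(1) = 5 ✓
Line 2: window(2) + carries(2) = 4 (expected 3)
Line 3: some(1) + crane(1) + near(1) + one(1) + peace(1) = 5 ✓

The second line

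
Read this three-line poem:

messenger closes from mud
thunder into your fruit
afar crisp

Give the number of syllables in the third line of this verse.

3

The third line: afar (2), crisp (1) → 3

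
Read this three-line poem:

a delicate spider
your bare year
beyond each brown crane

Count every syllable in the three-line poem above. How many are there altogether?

Line 1: a(1) + delicate(3) + spider(2) = 6
Line 2: your(1) + bare(1) + year(1) = 3
Line 3: beyond(2) + each(1) + brown(1) + crane(1) = 5
Total: 6 + 3 + 5 = 14

14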